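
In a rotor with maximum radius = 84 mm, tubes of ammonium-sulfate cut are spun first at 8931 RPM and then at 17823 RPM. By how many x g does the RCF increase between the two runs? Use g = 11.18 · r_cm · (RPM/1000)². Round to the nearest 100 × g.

22300 x g

r = 84 mm = 8.4 cm
RCF₁ = 11.18 × 8.4 × (8.931)² = 11.18 × 8.4 × 79.762761 ≈ 7,490.7 × g
RCF₂ = 11.18 × 8.4 × (17.823)² = 11.18 × 8.4 × 317.659329 ≈ 29,832 × g
Increase = 29,832 − 7,490.7 = 22,341.3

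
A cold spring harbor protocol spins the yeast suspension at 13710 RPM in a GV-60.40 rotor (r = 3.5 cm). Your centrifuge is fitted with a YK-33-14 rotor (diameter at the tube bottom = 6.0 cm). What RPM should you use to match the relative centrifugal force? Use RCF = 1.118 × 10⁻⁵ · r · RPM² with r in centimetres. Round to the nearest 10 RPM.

≈ 14810 RPM

RCF_original = 1.118 × 10⁻⁵ × 3.5 × (13710)² = 1.118 × 10⁻⁵ × 3.5 × 187,964,100 ≈ 7,355 × g
Your rotor: r = 6.0 / 2 = 3 cm
7,355 = 1.118 × 10⁻⁵ × 3 × N²
N² = 7,355 / (3.354 × 10⁻⁵) = 219,290,400
N ≈ √219,290,400 ≈ 14,808.5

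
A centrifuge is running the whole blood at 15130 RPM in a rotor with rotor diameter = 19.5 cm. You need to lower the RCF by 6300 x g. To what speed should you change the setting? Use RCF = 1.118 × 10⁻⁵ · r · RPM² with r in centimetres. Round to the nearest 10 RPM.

r = 19.5 / 2 = 9.75 cm
Current RCF = 1.118 × 10⁻⁵ × 9.75 × (15130)² = 1.118 × 10⁻⁵ × 9.75 × 228,916,900 ≈ 24,953.1 × g
Target RCF = 24,953.1 − 6,300 = 18,653.1 × g
N² = 18,653.1 / (10.9005 × 10⁻⁵) = 171,121,508
N ≈ √171,121,508 ≈ 13,081.3

13080 RPM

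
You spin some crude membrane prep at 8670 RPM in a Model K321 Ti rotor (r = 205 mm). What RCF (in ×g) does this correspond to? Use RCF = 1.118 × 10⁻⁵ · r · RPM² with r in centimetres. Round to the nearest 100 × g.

r = 205 mm = 20.5 cm
RCF = 1.118 × 10⁻⁵ × 20.5 × (8670)² = 1.118 × 10⁻⁵ × 20.5 × 75,168,900 ≈ 17,228 × g

17200 ×g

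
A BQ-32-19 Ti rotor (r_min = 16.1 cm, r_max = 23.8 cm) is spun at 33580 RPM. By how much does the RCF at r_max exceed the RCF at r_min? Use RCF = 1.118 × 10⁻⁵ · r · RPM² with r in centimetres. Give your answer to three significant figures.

ΔRCF = 1.118 × 10⁻⁵ × (r_max − r_min) × N² = 1.118 × 10⁻⁵ × 7.7 × 1,127,616,400 ≈ 97,072

97100 x g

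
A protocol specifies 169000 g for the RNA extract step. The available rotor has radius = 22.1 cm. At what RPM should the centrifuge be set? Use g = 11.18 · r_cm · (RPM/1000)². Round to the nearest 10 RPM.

≈ 26150 RPM

RCF = 11.18 × r × (N/1000)²
169,000 = 11.18 × 22.1 × (N/1000)²
(N/1000)² = 169,000 / 247.078 = 683.9945
N = 1000 × √683.9945 ≈ 26,153.3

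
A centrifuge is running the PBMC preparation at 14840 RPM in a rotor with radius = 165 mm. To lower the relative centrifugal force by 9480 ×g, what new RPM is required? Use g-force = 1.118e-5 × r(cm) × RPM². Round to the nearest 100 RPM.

N₂ ≈ 13000 RPM

r = 165 mm = 16.5 cm
Current RCF = 1.118 × 10⁻⁵ × 16.5 × (14840)² = 1.118 × 10⁻⁵ × 16.5 × 220,225,600 ≈ 40,625 × g
Target RCF = 40,625 − 9,480 = 31,145 × g
N² = 31,145 / (18.447 × 10⁻⁵) = 168,835,041
N ≈ √168,835,041 ≈ 12,993.7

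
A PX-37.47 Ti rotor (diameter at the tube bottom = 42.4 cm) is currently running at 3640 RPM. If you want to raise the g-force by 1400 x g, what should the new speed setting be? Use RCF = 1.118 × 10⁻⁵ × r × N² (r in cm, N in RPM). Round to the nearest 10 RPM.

r = 42.4 / 2 = 21.2 cm
Current RCF = 1.118 × 10⁻⁵ × 21.2 × (3640)² = 1.118 × 10⁻⁵ × 21.2 × 13,249,600 ≈ 3,140.4 × g
Target RCF = 3,140.4 + 1,400 = 4,540.4 × g
N² = 4,540.4 / (23.7016 × 10⁻⁵) = 19,156,513
N ≈ √19,156,513 ≈ 4,376.8

N₂ ≈ 4380 RPM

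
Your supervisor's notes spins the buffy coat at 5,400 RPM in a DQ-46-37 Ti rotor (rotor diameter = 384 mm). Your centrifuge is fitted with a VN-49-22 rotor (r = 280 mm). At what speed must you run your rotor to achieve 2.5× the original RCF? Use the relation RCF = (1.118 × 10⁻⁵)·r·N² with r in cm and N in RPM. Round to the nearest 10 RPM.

≈ 7070 RPM

Original rotor: r = 384 mm / 2 = 192 mm = 19.2 cm
RCF_original = 1.118 × 10⁻⁵ × 19.2 × (5400)² = 1.118 × 10⁻⁵ × 19.2 × 29,160,000 ≈ 6,259.4 × g
Target RCF = 2.5 × 6,259.4 ≈ 15,648.5 × g
Your rotor: r = 280 mm = 28.0 cm
15,648.5 = 1.118 × 10⁻⁵ × 28 × N²
N² = 15,648.5 / (31.304 × 10⁻⁵) = 49,988,819
N ≈ √49,988,819 ≈ 7,070.3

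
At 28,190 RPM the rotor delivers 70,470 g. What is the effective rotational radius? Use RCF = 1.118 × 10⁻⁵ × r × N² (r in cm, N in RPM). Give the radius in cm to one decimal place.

≈ 7.9 cm

70470 = 1.118 × 10⁻⁵ × r × (28190)²
r = 70470 / (1.118 × 10⁻⁵ × 794,676,100) = 70470 / 8884.479 ≈ 7.932 cm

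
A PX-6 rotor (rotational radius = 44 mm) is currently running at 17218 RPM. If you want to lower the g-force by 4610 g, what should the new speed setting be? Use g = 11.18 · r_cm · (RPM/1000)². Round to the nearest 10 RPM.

r = 44 mm = 4.4 cm
Current RCF = 11.18 × 4.4 × (17.218)² = 11.18 × 4.4 × 296.459524 ≈ 14,583.4 × g
Target RCF = 14,583.4 − 4,610 = 9,973.4 × g
(N/1000)² = 9,973.4 / 49.192 = 202.7443
N = 1000 × √202.7443 ≈ 14,238.8

14240 RPM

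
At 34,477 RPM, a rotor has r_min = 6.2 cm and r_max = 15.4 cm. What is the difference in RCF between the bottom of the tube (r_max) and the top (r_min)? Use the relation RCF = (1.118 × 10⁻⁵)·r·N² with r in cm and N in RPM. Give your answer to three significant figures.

ΔRCF = 1.118 × 10⁻⁵ × (r_max − r_min) × N² = 1.118 × 10⁻⁵ × 9.2 × 1,188,663,529 ≈ 122,261.2

≈ 122000 × g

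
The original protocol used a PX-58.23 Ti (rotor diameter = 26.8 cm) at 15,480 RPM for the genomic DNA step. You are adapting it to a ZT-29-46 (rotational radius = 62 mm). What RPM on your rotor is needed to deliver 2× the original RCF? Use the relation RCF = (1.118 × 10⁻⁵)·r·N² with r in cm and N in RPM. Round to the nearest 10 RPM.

≈ 32180 RPM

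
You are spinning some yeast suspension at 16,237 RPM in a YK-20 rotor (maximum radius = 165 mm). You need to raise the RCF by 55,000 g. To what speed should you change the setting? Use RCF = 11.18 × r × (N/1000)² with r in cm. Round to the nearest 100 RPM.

N₂ ≈ 23700 RPM

r = 165 mm = 16.5 cm
Current RCF = 11.18 × 16.5 × (16.237)² = 11.18 × 16.5 × 263.640169 ≈ 48,633.7 × g
Target RCF = 48,633.7 + 55,000 = 103,633.7 × g
(N/1000)² = 103,633.7 / 184.47 = 561.7916
N = 1000 × √561.7916 ≈ 23,702.1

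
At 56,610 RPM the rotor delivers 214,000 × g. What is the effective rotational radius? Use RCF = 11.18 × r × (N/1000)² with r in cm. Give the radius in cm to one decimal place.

RCF = 11.18 × r × (N/1000)²
214000 = 11.18 × r × (56.61)²
r = 214000 / (11.18 × 3204.6921) = 214000 / 35828.46 ≈ 5.973 cm

≈ 6.0 cm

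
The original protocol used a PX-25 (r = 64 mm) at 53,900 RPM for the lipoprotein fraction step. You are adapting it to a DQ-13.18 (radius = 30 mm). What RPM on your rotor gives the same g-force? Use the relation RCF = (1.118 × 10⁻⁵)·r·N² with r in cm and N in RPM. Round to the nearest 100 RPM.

≈ 78700 RPM

Original rotor: r = 64 mm = 6.4 cm
RCF = 1.118 × 10⁻⁵ × r × N²
RCF_original = 1.118 × 10⁻⁵ × 6.4 × (53900)² = 1.118 × 10⁻⁵ × 6.4 × 2,905,210,000 ≈ 207,873.6 × g
Your rotor: r = 30 mm = 3.0 cm
207,873.6 = 1.118 × 10⁻⁵ × 3 × N²
N² = 207,873.6 / (3.354 × 10⁻⁵) = 6,197,781,753
N ≈ √6,197,781,753 ≈ 78,726.0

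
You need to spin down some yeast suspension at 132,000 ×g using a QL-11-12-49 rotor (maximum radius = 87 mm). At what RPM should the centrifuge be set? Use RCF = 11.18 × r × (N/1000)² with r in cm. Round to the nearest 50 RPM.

r = 87 mm = 8.7 cm
132,000 = 11.18 × 8.7 × (N/1000)²
(N/1000)² = 132,000 / 97.266 = 1357.103
N = 1000 × √1357.103 ≈ 36,838.9

≈ 36850 RPM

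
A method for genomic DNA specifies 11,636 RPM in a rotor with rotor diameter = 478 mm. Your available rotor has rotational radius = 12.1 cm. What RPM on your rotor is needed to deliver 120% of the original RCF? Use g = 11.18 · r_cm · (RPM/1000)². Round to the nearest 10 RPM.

17910 RPM

Original rotor: r = 478 mm / 2 = 239 mm = 23.9 cm
RCF_original = 11.18 × 23.9 × (11.636)² = 11.18 × 23.9 × 135.396496 ≈ 36,178.2 × g
Target RCF = 1.2 × 36,178.2 ≈ 43,413.8 × g
43,413.8 = 11.18 × 12.1 × (N/1000)²
(N/1000)² = 43,413.8 / 135.278 = 320.9228
N = 1000 × √320.9228 ≈ 17,914.3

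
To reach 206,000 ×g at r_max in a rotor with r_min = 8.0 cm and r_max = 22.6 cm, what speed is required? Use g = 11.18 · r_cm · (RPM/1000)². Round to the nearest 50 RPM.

≈ 28550 RPM

Use r_max = 22.6 cm.
RCF = 11.18 × r × (N/1000)²
206,000 = 11.18 × 22.6 × (N/1000)²
(N/1000)² = 206,000 / 252.668 = 815.2991
N = 1000 × √815.2991 ≈ 28,553.4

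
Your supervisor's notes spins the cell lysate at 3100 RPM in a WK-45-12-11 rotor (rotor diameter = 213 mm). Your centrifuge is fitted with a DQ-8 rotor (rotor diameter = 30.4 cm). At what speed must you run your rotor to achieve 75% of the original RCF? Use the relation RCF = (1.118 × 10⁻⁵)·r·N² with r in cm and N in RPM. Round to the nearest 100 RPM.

Original rotor: r = 213 mm / 2 = 106.5 mm = 10.65 cm
RCF_original = 1.118 × 10⁻⁵ × 10.65 × (3100)² = 1.118 × 10⁻⁵ × 10.65 × 9,610,000 ≈ 1,144.2 × g
Target RCF = 0.75 × 1,144.2 ≈ 858.2 × g
Your rotor: r = 30.4 / 2 = 15.2 cm
858.2 = 1.118 × 10⁻⁵ × 15.2 × N²
N² = 858.2 / (16.9936 × 10⁻⁵) = 5,050,137
N ≈ √5,050,137 ≈ 2,247.3

2200 RPM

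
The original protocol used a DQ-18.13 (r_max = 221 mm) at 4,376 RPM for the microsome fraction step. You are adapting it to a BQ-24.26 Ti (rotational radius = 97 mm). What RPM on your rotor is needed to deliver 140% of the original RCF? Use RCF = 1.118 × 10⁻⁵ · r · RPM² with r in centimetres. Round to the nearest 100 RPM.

Original rotor: r = 221 mm = 22.1 cm
RCF = 1.118 × 10⁻⁵ × r × N²
RCF_original = 1.118 × 10⁻⁵ × 22.1 × (4376)² = 1.118 × 10⁻⁵ × 22.1 × 19,149,376 ≈ 4,731.4 × g
Target RCF = 1.4 × 4,731.4 ≈ 6,624 × g
Your rotor: r = 97 mm = 9.7 cm
6,624 = 1.118 × 10⁻⁵ × 9.7 × N²
N² = 6,624 / (10.8446 × 10⁻⁵) = 61,081,091
N ≈ √61,081,091 ≈ 7,815.4

≈ 7800 RPM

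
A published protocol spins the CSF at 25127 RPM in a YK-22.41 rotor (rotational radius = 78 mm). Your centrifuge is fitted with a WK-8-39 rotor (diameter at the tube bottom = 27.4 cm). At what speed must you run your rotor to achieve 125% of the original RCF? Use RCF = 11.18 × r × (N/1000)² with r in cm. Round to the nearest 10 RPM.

≈ 21200 RPM

Original rotor: r = 78 mm = 7.8 cm
RCF_original = 11.18 × 7.8 × (25.127)² = 11.18 × 7.8 × 631.366129 ≈ 55,057.7 × g
Target RCF = 1.25 × 55,057.7 ≈ 68,822.1 × g
Your rotor: r = 27.4 / 2 = 13.7 cm
68,822.1 = 11.18 × 13.7 × (N/1000)²
(N/1000)² = 68,822.1 / 153.166 = 449.3301
N = 1000 × √449.3301 ≈ 21,197.4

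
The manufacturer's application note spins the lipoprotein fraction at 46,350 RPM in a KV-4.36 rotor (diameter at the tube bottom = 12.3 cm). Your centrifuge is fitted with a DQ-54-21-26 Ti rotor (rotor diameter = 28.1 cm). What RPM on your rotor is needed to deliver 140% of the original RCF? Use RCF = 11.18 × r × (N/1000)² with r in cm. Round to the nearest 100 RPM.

≈ 36300 RPM

Original rotor: r = 12.3 / 2 = 6.15 cm
RCF_original = 11.18 × 6.15 × (46.35)² = 11.18 × 6.15 × 2,148.3225 ≈ 147,712.2 × g
Target RCF = 1.4 × 147,712.2 ≈ 206,797.1 × g
Your rotor: r = 28.1 / 2 = 14.05 cm
206,797.1 = 11.18 × 14.05 × (N/1000)²
(N/1000)² = 206,797.1 / 157.079 = 1316.517
N = 1000 × √1316.517 ≈ 36,283.8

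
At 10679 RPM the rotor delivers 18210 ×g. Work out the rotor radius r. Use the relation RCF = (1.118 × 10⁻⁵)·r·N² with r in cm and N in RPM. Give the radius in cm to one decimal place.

14.3 cm

RCF = 1.118 × 10⁻⁵ × r × N²
18210 = 1.118 × 10⁻⁵ × r × (10679)²
r = 18210 / (1.118 × 10⁻⁵ × 114,041,041) = 18210 / 1274.979 ≈ 14.283 cm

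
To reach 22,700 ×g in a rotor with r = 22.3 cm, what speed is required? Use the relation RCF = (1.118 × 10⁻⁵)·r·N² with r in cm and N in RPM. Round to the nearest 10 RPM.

N ≈ 9540 RPM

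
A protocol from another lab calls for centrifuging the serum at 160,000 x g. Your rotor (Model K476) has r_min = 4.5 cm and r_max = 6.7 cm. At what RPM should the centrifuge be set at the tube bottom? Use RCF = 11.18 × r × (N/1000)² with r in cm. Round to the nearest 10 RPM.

Use r_max = 6.7 cm.
RCF = 11.18 × r × (N/1000)²
160,000 = 11.18 × 6.7 × (N/1000)²
(N/1000)² = 160,000 / 74.906 = 2136.01
N = 1000 × √2136.01 ≈ 46,217.0

46220 RPM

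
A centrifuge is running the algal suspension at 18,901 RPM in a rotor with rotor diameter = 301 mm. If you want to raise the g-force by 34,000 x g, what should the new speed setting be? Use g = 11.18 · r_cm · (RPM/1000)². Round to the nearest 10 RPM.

23650 RPM

r = 301 mm / 2 = 150.5 mm = 15.05 cm
Current RCF = 11.18 × 15.05 × (18.901)² = 11.18 × 15.05 × 357.247801 ≈ 60,110.2 × g
Target RCF = 60,110.2 + 34,000 = 94,110.2 × g
(N/1000)² = 94,110.2 / 168.259 = 559.3175
N = 1000 × √559.3175 ≈ 23,649.9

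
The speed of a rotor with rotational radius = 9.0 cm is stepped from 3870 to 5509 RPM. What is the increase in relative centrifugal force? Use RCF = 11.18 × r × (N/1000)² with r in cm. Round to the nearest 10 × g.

1550 x g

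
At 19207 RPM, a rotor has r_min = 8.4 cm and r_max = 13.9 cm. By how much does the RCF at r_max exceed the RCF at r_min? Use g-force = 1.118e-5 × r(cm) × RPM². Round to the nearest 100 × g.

RCF_max = 1.118 × 10⁻⁵ × 13.9 × (19207)² = 1.118 × 10⁻⁵ × 13.9 × 368,908,849 ≈ 57,329.2 × g
RCF_min = 1.118 × 10⁻⁵ × 8.4 × (19207)² = 1.118 × 10⁻⁵ × 8.4 × 368,908,849 ≈ 34,645 × g
ΔRCF = 57,329.2 − 34,645 = 22,684.2

ΔRCF ≈ 22700 x g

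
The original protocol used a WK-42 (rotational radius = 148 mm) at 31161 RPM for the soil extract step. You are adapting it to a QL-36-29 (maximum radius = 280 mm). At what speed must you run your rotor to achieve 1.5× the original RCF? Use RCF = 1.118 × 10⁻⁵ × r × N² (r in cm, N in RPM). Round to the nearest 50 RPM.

Original rotor: r = 148 mm = 14.8 cm
RCF = 1.118 × 10⁻⁵ × r × N²
RCF_original = 1.118 × 10⁻⁵ × 14.8 × (31161)² = 1.118 × 10⁻⁵ × 14.8 × 971,007,921 ≈ 160,666.9 × g
Target RCF = 1.5 × 160,666.9 ≈ 241,000.3 × g
Your rotor: r = 280 mm = 28.0 cm
241,000.3 = 1.118 × 10⁻⁵ × 28 × N²
N² = 241,000.3 / (31.304 × 10⁻⁵) = 769,870,624
N ≈ √769,870,624 ≈ 27,746.5

≈ 27750 RPM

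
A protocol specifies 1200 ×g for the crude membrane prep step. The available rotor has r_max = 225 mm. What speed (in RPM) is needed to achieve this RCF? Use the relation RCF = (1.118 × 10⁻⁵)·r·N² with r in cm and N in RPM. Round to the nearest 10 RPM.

≈ 2180 RPM

r = 225 mm = 22.5 cm
1,200 = 1.118 × 10⁻⁵ × 22.5 × N²
N² = 1,200 / (25.155 × 10⁻⁵) = 4,770,423
N ≈ √4,770,423 ≈ 2,184.1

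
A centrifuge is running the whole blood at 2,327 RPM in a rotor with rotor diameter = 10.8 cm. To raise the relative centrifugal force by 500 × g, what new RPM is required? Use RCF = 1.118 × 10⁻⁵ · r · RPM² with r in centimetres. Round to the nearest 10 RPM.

3700 RPM

r = 10.8 / 2 = 5.4 cm
Current RCF = 1.118 × 10⁻⁵ × 5.4 × (2327)² = 1.118 × 10⁻⁵ × 5.4 × 5,414,929 ≈ 326.9 × g
Target RCF = 326.9 + 500 = 826.9 × g
N² = 826.9 / (6.0372 × 10⁻⁵) = 13,696,747
N ≈ √13,696,747 ≈ 3,700.9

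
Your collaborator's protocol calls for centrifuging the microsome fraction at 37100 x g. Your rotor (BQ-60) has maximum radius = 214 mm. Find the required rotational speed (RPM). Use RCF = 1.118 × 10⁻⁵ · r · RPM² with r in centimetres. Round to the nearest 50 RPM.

12450 RPM

r = 214 mm = 21.4 cm
37,100 = 1.118 × 10⁻⁵ × 21.4 × N²
N² = 37,100 / (23.9252 × 10⁻⁵) = 155,066,624
N ≈ √155,066,624 ≈ 12,452.6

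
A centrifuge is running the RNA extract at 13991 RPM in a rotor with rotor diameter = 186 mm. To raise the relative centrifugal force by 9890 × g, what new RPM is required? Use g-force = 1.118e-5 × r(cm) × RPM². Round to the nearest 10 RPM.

r = 186 mm / 2 = 93 mm = 9.3 cm
Current RCF = 1.118 × 10⁻⁵ × 9.3 × (13991)² = 1.118 × 10⁻⁵ × 9.3 × 195,748,081 ≈ 20,352.7 × g
Target RCF = 20,352.7 + 9,890 = 30,242.7 × g
N² = 30,242.7 / (10.3974 × 10⁻⁵) = 290,867,909
N ≈ √290,867,909 ≈ 17,054.9

17050 RPM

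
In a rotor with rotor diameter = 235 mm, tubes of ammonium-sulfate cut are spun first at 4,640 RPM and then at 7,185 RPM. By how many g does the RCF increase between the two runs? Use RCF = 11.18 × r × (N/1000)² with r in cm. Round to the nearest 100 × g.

4000 g

r = 235 mm / 2 = 117.5 mm = 11.75 cm
RCF₁ = 11.18 × 11.75 × (4.64)² = 11.18 × 11.75 × 21.5296 ≈ 2,828.2 × g
RCF₂ = 11.18 × 11.75 × (7.185)² = 11.18 × 11.75 × 51.624225 ≈ 6,781.6 × g
Increase = 6,781.6 − 2,828.2 = 3,953.4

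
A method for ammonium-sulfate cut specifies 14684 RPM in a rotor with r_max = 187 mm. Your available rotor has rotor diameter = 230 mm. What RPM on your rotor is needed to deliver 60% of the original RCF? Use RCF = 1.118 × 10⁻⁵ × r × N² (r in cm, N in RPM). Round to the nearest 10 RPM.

Original rotor: r = 187 mm = 18.7 cm
RCF_original = 1.118 × 10⁻⁵ × 18.7 × (14684)² = 1.118 × 10⁻⁵ × 18.7 × 215,619,856 ≈ 45,078.8 × g
Target RCF = 0.6 × 45,078.8 ≈ 27,047.3 × g
Your rotor: r = 230 mm / 2 = 115 mm = 11.5 cm
27,047.3 = 1.118 × 10⁻⁵ × 11.5 × N²
N² = 27,047.3 / (12.857 × 10⁻⁵) = 210,370,226
N ≈ √210,370,226 ≈ 14,504.1

14500 RPM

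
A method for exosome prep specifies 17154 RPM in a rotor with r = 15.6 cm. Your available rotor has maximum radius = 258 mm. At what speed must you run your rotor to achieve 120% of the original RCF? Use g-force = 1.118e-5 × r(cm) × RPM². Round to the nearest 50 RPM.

RCF = 1.118 × 10⁻⁵ × r × N²
RCF_original = 1.118 × 10⁻⁵ × 15.6 × (17154)² = 1.118 × 10⁻⁵ × 15.6 × 294,259,716 ≈ 51,321.2 × g
Target RCF = 1.2 × 51,321.2 ≈ 61,585.4 × g
Your rotor: r = 258 mm = 25.8 cm
61,585.4 = 1.118 × 10⁻⁵ × 25.8 × N²
N² = 61,585.4 / (28.8444 × 10⁻⁵) = 213,509,035
N ≈ √213,509,035 ≈ 14,611.9

≈ 14600 RPM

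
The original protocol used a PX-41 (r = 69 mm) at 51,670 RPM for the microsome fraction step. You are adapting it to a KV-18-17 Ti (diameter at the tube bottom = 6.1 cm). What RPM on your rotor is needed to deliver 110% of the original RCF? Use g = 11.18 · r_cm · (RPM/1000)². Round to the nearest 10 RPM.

Original rotor: r = 69 mm = 6.9 cm
RCF_original = 11.18 × 6.9 × (51.67)² = 11.18 × 6.9 × 2,669.7889 ≈ 205,952.9 × g
Target RCF = 1.1 × 205,952.9 ≈ 226,548.2 × g
Your rotor: r = 6.1 / 2 = 3.05 cm
226,548.2 = 11.18 × 3.05 × (N/1000)²
(N/1000)² = 226,548.2 / 34.099 = 6643.837
N = 1000 × √6643.837 ≈ 81,509.7

≈ 81510 RPM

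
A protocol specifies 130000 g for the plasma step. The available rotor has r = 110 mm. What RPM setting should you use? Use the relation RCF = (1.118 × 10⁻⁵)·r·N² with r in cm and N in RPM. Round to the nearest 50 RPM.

N ≈ 32500 RPM

r = 110 mm = 11.0 cm
130,000 = 1.118 × 10⁻⁵ × 11 × N²
N² = 130,000 / (12.298 × 10⁻⁵) = 1,057,082,452
N ≈ √1,057,082,452 ≈ 32,512.8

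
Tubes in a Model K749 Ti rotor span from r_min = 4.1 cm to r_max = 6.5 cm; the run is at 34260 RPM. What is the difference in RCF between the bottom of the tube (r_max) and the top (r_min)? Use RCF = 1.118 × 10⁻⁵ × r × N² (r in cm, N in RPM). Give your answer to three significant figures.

ΔRCF = 1.118 × 10⁻⁵ × (r_max − r_min) × N² = 1.118 × 10⁻⁵ × 2.4 × 1,173,747,600 ≈ 31,494

31500 ×g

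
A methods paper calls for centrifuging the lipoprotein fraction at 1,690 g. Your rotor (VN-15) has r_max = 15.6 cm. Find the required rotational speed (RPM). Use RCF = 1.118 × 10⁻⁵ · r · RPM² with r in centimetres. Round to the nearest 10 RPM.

N ≈ 3110 RPM

1,690 = 1.118 × 10⁻⁵ × 15.6 × N²
N² = 1,690 / (17.4408 × 10⁻⁵) = 9,689,922
N ≈ √9,689,922 ≈ 3,112.9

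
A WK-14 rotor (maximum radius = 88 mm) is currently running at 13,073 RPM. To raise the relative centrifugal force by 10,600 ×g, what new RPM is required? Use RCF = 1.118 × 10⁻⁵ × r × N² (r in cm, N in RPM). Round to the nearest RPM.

≈ 16693 RPM

r = 88 mm = 8.8 cm
Current RCF = 1.118 × 10⁻⁵ × 8.8 × (13073)² = 1.118 × 10⁻⁵ × 8.8 × 170,903,329 ≈ 16,814.2 × g
Target RCF = 16,814.2 + 10,600 = 27,414.2 × g
N² = 27,414.2 / (9.8384 × 10⁻⁵) = 278,644,902
N ≈ √278,644,902 ≈ 16,692.7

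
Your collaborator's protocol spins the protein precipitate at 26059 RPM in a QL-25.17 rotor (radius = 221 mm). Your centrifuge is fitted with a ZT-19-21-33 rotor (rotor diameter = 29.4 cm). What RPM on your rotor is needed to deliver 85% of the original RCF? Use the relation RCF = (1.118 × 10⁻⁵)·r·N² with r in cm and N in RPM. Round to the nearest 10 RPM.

Original rotor: r = 221 mm = 22.1 cm
RCF_original = 1.118 × 10⁻⁵ × 22.1 × (26059)² = 1.118 × 10⁻⁵ × 22.1 × 679,071,481 ≈ 167,783.6 × g
Target RCF = 0.85 × 167,783.6 ≈ 142,616.1 × g
Your rotor: r = 29.4 / 2 = 14.7 cm
142,616.1 = 1.118 × 10⁻⁵ × 14.7 × N²
N² = 142,616.1 / (16.4346 × 10⁻⁵) = 867,779,563
N ≈ √867,779,563 ≈ 29,458.1

≈ 29460 RPM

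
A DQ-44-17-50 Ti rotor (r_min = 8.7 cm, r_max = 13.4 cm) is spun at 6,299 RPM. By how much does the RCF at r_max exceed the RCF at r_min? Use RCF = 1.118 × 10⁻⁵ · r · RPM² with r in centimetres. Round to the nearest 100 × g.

RCF_max = 1.118 × 10⁻⁵ × 13.4 × (6299)² = 1.118 × 10⁻⁵ × 13.4 × 39,677,401 ≈ 5,944.2 × g
RCF_min = 1.118 × 10⁻⁵ × 8.7 × (6299)² = 1.118 × 10⁻⁵ × 8.7 × 39,677,401 ≈ 3,859.3 × g
ΔRCF = 5,944.2 − 3,859.3 = 2,084.9

2100 ×g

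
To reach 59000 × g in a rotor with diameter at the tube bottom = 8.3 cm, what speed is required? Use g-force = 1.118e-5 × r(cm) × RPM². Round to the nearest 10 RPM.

r = 8.3 / 2 = 4.15 cm
RCF = 1.118 × 10⁻⁵ × r × N²
59,000 = 1.118 × 10⁻⁵ × 4.15 × N²
N² = 59,000 / (4.6397 × 10⁻⁵) = 1,271,633,942
N ≈ √1,271,633,942 ≈ 35,660.0

≈ 35660 RPM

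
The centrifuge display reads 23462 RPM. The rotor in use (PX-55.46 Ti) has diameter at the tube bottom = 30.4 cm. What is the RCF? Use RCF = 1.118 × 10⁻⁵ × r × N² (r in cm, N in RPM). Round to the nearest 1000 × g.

≈ 94000 ×g

r = 30.4 / 2 = 15.2 cm
RCF = 1.118 × 10⁻⁵ × 15.2 × (23462)² = 1.118 × 10⁻⁵ × 15.2 × 550,465,444 ≈ 93,543.9 × g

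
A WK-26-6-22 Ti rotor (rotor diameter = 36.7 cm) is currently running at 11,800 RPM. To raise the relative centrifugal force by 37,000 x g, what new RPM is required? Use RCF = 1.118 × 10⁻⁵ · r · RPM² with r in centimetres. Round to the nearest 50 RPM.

r = 36.7 / 2 = 18.35 cm
Current RCF = 1.118 × 10⁻⁵ × 18.35 × (11800)² = 1.118 × 10⁻⁵ × 18.35 × 139,240,000 ≈ 28,565.5 × g
Target RCF = 28,565.5 + 37,000 = 65,565.5 × g
N² = 65,565.5 / (20.5153 × 10⁻⁵) = 319,593,182
N ≈ √319,593,182 ≈ 17,877.2

N₂ ≈ 17900 RPM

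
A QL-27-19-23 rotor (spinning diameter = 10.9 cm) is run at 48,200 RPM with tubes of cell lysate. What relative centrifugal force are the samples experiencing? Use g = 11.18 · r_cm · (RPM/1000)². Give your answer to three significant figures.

r = 10.9 / 2 = 5.45 cm
RCF = 11.18 × r × (N/1000)²
RCF = 11.18 × 5.45 × (48.2)² = 11.18 × 5.45 × 2,323.24 ≈ 141,557.3 × g

142000 × g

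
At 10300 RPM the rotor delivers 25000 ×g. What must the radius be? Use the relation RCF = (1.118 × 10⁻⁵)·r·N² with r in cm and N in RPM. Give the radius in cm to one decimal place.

≈ 21.1 cm

25000 = 1.118 × 10⁻⁵ × r × (10300)²
r = 25000 / (1.118 × 10⁻⁵ × 106,090,000) = 25000 / 1186.086 ≈ 21.078 cm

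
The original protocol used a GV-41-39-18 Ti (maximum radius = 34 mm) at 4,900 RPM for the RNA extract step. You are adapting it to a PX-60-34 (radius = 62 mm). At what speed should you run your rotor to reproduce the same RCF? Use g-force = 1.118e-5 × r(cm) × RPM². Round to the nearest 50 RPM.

≈ 3650 RPM

Original rotor: r = 34 mm = 3.4 cm
RCF = 1.118 × 10⁻⁵ × r × N²
RCF_original = 1.118 × 10⁻⁵ × 3.4 × (4900)² = 1.118 × 10⁻⁵ × 3.4 × 24,010,000 ≈ 912.7 × g
Your rotor: r = 62 mm = 6.2 cm
912.7 = 1.118 × 10⁻⁵ × 6.2 × N²
N² = 912.7 / (6.9316 × 10⁻⁵) = 13,167,234
N ≈ √13,167,234 ≈ 3,628.7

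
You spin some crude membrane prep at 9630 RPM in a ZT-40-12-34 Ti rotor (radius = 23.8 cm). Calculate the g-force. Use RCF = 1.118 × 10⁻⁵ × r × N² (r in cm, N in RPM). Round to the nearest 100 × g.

RCF = 1.118 × 10⁻⁵ × 23.8 × (9630)² = 1.118 × 10⁻⁵ × 23.8 × 92,736,900 ≈ 24,675.8 × g

≈ 24700 g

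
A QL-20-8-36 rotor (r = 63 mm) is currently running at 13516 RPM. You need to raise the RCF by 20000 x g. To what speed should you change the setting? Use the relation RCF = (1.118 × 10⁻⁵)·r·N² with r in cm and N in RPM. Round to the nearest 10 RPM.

≈ 21600 RPM

r = 63 mm = 6.3 cm
Current RCF = 1.118 × 10⁻⁵ × 6.3 × (13516)² = 1.118 × 10⁻⁵ × 6.3 × 182,682,256 ≈ 12,867 × g
Target RCF = 12,867 + 20,000 = 32,867 × g
N² = 32,867 / (7.0434 × 10⁻⁵) = 466,635,432
N ≈ √466,635,432 ≈ 21,601.7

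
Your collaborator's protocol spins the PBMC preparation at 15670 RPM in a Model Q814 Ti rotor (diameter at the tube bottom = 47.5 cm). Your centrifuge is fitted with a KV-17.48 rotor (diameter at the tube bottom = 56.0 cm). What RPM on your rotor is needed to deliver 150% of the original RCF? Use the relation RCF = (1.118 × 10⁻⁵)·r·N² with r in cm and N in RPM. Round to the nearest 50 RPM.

Original rotor: r = 47.5 / 2 = 23.75 cm
RCF_original = 1.118 × 10⁻⁵ × 23.75 × (15670)² = 1.118 × 10⁻⁵ × 23.75 × 245,548,900 ≈ 65,199.4 × g
Target RCF = 1.5 × 65,199.4 ≈ 97,799.1 × g
Your rotor: r = 56.0 / 2 = 28 cm
97,799.1 = 1.118 × 10⁻⁵ × 28 × N²
N² = 97,799.1 / (31.304 × 10⁻⁵) = 312,417,263
N ≈ √312,417,263 ≈ 17,675.3

≈ 17700 RPM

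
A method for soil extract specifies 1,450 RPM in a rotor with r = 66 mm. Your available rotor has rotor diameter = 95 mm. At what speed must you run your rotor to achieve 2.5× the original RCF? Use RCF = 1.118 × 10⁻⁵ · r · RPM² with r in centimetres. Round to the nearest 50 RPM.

Original rotor: r = 66 mm = 6.6 cm
RCF_original = 1.118 × 10⁻⁵ × 6.6 × (1450)² = 1.118 × 10⁻⁵ × 6.6 × 2,102,500 ≈ 155.1 × g
Target RCF = 2.5 × 155.1 ≈ 387.8 × g
Your rotor: r = 95 mm / 2 = 47.5 mm = 4.75 cm
387.8 = 1.118 × 10⁻⁵ × 4.75 × N²
N² = 387.8 / (5.3105 × 10⁻⁵) = 7,302,514
N ≈ √7,302,514 ≈ 2,702.3

≈ 2700 RPM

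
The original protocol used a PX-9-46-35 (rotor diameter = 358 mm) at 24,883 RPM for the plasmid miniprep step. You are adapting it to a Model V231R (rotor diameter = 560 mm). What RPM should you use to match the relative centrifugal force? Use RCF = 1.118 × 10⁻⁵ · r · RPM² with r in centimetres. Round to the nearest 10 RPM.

≈ 19900 RPM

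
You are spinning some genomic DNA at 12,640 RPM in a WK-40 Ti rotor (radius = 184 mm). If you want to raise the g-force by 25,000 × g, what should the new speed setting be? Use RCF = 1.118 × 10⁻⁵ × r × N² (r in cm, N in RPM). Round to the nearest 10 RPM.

r = 184 mm = 18.4 cm
Current RCF = 1.118 × 10⁻⁵ × 18.4 × (12640)² = 1.118 × 10⁻⁵ × 18.4 × 159,769,600 ≈ 32,866.5 × g
Target RCF = 32,866.5 + 25,000 = 57,866.5 × g
N² = 57,866.5 / (20.5712 × 10⁻⁵) = 281,298,612
N ≈ √281,298,612 ≈ 16,772.0

≈ 16770 RPM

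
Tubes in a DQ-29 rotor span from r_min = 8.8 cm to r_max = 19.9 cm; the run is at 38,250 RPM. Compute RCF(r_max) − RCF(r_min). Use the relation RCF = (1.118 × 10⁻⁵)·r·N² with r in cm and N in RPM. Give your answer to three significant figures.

ΔRCF = 1.118 × 10⁻⁵ × (r_max − r_min) × N² = 1.118 × 10⁻⁵ × 11.1 × 1,463,062,500 ≈ 181,563.1

ΔRCF ≈ 182000 x g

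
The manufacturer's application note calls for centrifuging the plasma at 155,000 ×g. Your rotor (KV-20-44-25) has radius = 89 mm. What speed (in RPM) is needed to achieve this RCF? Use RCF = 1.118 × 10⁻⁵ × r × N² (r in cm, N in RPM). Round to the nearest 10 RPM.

r = 89 mm = 8.9 cm
RCF = 1.118 × 10⁻⁵ × r × N²
155,000 = 1.118 × 10⁻⁵ × 8.9 × N²
N² = 155,000 / (9.9502 × 10⁻⁵) = 1,557,757,633
N ≈ √1,557,757,633 ≈ 39,468.4

≈ 39470 RPM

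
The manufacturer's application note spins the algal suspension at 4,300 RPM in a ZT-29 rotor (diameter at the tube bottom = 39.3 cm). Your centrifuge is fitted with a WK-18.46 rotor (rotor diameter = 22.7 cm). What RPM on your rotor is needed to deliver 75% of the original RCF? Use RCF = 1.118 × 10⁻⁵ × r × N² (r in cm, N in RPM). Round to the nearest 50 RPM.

Original rotor: r = 39.3 / 2 = 19.65 cm
RCF = 1.118 × 10⁻⁵ × r × N²
RCF_original = 1.118 × 10⁻⁵ × 19.65 × (4300)² = 1.118 × 10⁻⁵ × 19.65 × 18,490,000 ≈ 4,062 × g
Target RCF = 0.75 × 4,062 ≈ 3,046.5 × g
Your rotor: r = 22.7 / 2 = 11.35 cm
3,046.5 = 1.118 × 10⁻⁵ × 11.35 × N²
N² = 3,046.5 / (12.6893 × 10⁻⁵) = 24,008,417
N ≈ √24,008,417 ≈ 4,899.8

≈ 4900 RPM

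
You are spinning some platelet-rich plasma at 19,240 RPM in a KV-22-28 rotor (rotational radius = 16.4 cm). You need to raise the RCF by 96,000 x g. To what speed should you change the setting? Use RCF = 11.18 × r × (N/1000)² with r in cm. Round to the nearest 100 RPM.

≈ 29900 RPM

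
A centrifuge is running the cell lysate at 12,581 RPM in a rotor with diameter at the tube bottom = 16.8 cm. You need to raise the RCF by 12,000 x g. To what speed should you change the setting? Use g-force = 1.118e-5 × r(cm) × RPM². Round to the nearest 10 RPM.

r = 16.8 / 2 = 8.4 cm
Current RCF = 1.118 × 10⁻⁵ × 8.4 × (12581)² = 1.118 × 10⁻⁵ × 8.4 × 158,281,561 ≈ 14,864.5 × g
Target RCF = 14,864.5 + 12,000 = 26,864.5 × g
N² = 26,864.5 / (9.3912 × 10⁻⁵) = 286,060,354
N ≈ √286,060,354 ≈ 16,913.3

N₂ ≈ 16910 RPM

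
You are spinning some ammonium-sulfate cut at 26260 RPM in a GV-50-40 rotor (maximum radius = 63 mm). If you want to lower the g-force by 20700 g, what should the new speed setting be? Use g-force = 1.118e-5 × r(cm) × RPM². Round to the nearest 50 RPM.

r = 63 mm = 6.3 cm
Current RCF = 1.118 × 10⁻⁵ × 6.3 × (26260)² = 1.118 × 10⁻⁵ × 6.3 × 689,587,600 ≈ 48,570.4 × g
Target RCF = 48,570.4 − 20,700 = 27,870.4 × g
N² = 27,870.4 / (7.0434 × 10⁻⁵) = 395,695,261
N ≈ √395,695,261 ≈ 19,892.1

N₂ ≈ 19900 RPM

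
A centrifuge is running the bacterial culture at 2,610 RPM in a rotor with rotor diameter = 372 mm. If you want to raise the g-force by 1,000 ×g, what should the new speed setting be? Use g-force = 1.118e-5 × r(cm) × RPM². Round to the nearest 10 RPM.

r = 372 mm / 2 = 186 mm = 18.6 cm
Current RCF = 1.118 × 10⁻⁵ × 18.6 × (2610)² = 1.118 × 10⁻⁵ × 18.6 × 6,812,100 ≈ 1,416.6 × g
Target RCF = 1,416.6 + 1,000 = 2,416.6 × g
N² = 2,416.6 / (20.7948 × 10⁻⁵) = 11,621,175
N ≈ √11,621,175 ≈ 3,409.0

N₂ ≈ 3410 RPM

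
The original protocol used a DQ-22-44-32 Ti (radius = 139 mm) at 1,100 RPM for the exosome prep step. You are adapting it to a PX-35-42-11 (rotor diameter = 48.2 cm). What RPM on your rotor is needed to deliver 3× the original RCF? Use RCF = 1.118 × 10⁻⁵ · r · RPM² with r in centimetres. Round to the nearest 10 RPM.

Original rotor: r = 139 mm = 13.9 cm
RCF_original = 1.118 × 10⁻⁵ × 13.9 × (1100)² = 1.118 × 10⁻⁵ × 13.9 × 1,210,000 ≈ 188 × g
Target RCF = 3 × 188 ≈ 564 × g
Your rotor: r = 48.2 / 2 = 24.1 cm
564 = 1.118 × 10⁻⁵ × 24.1 × N²
N² = 564 / (26.9438 × 10⁻⁵) = 2,093,246
N ≈ √2,093,246 ≈ 1,446.8

≈ 1450 RPM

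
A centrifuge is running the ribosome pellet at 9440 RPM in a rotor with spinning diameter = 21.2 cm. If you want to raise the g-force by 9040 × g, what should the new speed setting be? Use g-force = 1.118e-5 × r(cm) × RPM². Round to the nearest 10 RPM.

12860 RPM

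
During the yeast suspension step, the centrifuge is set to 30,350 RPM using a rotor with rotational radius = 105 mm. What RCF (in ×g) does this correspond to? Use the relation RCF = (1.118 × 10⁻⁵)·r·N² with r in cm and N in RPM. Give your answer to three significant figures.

108000 ×g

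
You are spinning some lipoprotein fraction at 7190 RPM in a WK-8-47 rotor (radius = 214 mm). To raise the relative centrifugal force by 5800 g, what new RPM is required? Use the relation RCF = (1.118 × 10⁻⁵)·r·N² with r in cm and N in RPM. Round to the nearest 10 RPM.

8710 RPM

r = 214 mm = 21.4 cm
Current RCF = 1.118 × 10⁻⁵ × 21.4 × (7190)² = 1.118 × 10⁻⁵ × 21.4 × 51,696,100 ≈ 12,368.4 × g
Target RCF = 12,368.4 + 5,800 = 18,168.4 × g
N² = 18,168.4 / (23.9252 × 10⁻⁵) = 75,938,341
N ≈ √75,938,341 ≈ 8,714.3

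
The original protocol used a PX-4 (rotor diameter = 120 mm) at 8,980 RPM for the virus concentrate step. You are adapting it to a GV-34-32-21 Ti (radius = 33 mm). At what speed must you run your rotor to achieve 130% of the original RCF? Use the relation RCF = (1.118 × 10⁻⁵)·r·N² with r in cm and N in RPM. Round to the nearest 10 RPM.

13810 RPM

Original rotor: r = 120 mm / 2 = 60 mm = 6 cm
RCF = 1.118 × 10⁻⁵ × r × N²
RCF_original = 1.118 × 10⁻⁵ × 6 × (8980)² = 1.118 × 10⁻⁵ × 6 × 80,640,400 ≈ 5,409.4 × g
Target RCF = 1.3 × 5,409.4 ≈ 7,032.2 × g
Your rotor: r = 33 mm = 3.3 cm
7,032.2 = 1.118 × 10⁻⁵ × 3.3 × N²
N² = 7,032.2 / (3.6894 × 10⁻⁵) = 190,605,519
N ≈ √190,605,519 ≈ 13,806.0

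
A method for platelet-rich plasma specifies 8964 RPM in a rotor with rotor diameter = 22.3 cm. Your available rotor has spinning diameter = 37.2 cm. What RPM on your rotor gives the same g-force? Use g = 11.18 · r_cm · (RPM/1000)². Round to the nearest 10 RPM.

≈ 6940 RPM

Original rotor: r = 22.3 / 2 = 11.15 cm
RCF_original = 11.18 × 11.15 × (8.964)² = 11.18 × 11.15 × 80.353296 ≈ 10,016.6 × g
Your rotor: r = 37.2 / 2 = 18.6 cm
10,016.6 = 11.18 × 18.6 × (N/1000)²
(N/1000)² = 10,016.6 / 207.948 = 48.16877
N = 1000 × √48.16877 ≈ 6,940.4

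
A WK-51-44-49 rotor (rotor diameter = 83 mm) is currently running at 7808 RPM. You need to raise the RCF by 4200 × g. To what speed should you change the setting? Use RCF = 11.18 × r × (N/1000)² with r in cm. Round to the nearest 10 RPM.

N₂ ≈ 12310 RPM

r = 83 mm / 2 = 41.5 mm = 4.15 cm
Current RCF = 11.18 × 4.15 × (7.808)² = 11.18 × 4.15 × 60.964864 ≈ 2,828.6 × g
Target RCF = 2,828.6 + 4,200 = 7,028.6 × g
(N/1000)² = 7,028.6 / 46.397 = 151.4882
N = 1000 × √151.4882 ≈ 12,308.1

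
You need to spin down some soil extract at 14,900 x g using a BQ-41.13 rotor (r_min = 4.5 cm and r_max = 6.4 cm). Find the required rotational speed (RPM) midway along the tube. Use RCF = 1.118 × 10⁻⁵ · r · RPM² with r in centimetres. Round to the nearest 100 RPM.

N ≈ 15600 RPM

r_avg = (4.5 + 6.4) / 2 = 5.45 cm
14,900 = 1.118 × 10⁻⁵ × 5.45 × N²
N² = 14,900 / (6.0931 × 10⁻⁵) = 244,538,905
N ≈ √244,538,905 ≈ 15,637.7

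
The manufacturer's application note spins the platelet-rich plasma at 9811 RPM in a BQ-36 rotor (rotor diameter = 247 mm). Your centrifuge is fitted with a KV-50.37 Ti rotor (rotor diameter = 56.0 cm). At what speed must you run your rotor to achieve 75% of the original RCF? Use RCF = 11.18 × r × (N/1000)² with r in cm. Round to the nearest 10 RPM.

5640 RPM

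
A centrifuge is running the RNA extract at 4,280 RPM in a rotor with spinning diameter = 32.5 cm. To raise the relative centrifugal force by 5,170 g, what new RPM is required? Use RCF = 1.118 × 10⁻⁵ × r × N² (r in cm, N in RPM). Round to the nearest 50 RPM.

6850 RPM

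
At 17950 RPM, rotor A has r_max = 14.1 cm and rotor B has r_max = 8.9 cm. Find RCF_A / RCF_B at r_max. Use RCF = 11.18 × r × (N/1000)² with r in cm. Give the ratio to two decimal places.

1.58

At fixed N, RCF ∝ r, so RCF_A/RCF_B = r_A/r_B = 14.1 / 8.9 = 1.5843.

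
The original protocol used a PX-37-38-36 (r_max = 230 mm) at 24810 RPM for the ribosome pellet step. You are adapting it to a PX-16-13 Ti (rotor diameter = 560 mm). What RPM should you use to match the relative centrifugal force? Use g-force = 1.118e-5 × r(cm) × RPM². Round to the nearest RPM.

Original rotor: r = 230 mm = 23.0 cm
RCF_original = 1.118 × 10⁻⁵ × 23 × (24810)² = 1.118 × 10⁻⁵ × 23 × 615,536,100 ≈ 158,279 × g
Your rotor: r = 560 mm / 2 = 280 mm = 28 cm
158,279 = 1.118 × 10⁻⁵ × 28 × N²
N² = 158,279 / (31.304 × 10⁻⁵) = 505,619,090
N ≈ √505,619,090 ≈ 22,486.0

≈ 22486 RPM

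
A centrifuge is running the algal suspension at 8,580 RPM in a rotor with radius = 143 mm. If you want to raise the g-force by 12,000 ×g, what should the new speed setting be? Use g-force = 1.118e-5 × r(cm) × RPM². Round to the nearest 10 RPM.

r = 143 mm = 14.3 cm
Current RCF = 1.118 × 10⁻⁵ × 14.3 × (8580)² = 1.118 × 10⁻⁵ × 14.3 × 73,616,400 ≈ 11,769.3 × g
Target RCF = 11,769.3 + 12,000 = 23,769.3 × g
N² = 23,769.3 / (15.9874 × 10⁻⁵) = 148,675,207
N ≈ √148,675,207 ≈ 12,193.2

12190 RPM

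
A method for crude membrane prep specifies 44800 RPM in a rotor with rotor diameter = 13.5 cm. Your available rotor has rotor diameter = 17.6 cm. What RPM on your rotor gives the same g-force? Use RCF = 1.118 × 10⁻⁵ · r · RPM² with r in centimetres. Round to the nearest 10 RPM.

≈ 39240 RPM

Original rotor: r = 13.5 / 2 = 6.75 cm
RCF = 1.118 × 10⁻⁵ × r × N²
RCF_original = 1.118 × 10⁻⁵ × 6.75 × (44800)² = 1.118 × 10⁻⁵ × 6.75 × 2,007,040,000 ≈ 151,461.3 × g
Your rotor: r = 17.6 / 2 = 8.8 cm
151,461.3 = 1.118 × 10⁻⁵ × 8.8 × N²
N² = 151,461.3 / (9.8384 × 10⁻⁵) = 1,539,491,177
N ≈ √1,539,491,177 ≈ 39,236.4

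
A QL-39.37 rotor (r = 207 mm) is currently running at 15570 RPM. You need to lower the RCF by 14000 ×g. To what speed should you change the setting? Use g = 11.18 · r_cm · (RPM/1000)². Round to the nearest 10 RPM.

N₂ ≈ 13490 RPM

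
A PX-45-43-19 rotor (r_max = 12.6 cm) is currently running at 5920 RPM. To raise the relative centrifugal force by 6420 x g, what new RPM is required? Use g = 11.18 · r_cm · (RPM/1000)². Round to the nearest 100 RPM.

N₂ ≈ 9000 RPM

Current RCF = 11.18 × 12.6 × (5.92)² = 11.18 × 12.6 × 35.0464 ≈ 4,936.9 × g
Target RCF = 4,936.9 + 6,420 = 11,356.9 × g
(N/1000)² = 11,356.9 / 140.868 = 80.62086
N = 1000 × √80.62086 ≈ 8,978.9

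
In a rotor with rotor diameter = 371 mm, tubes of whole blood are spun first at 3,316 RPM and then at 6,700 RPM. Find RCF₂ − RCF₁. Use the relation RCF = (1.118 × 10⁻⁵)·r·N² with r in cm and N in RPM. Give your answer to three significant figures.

r = 371 mm / 2 = 185.5 mm = 18.55 cm
RCF₁ = 1.118 × 10⁻⁵ × 18.55 × (3316)² = 1.118 × 10⁻⁵ × 18.55 × 10,995,856 ≈ 2,280.4 × g
RCF₂ = 1.118 × 10⁻⁵ × 18.55 × (6700)² = 1.118 × 10⁻⁵ × 18.55 × 44,890,000 ≈ 9,309.7 × g
Increase = 9,309.7 − 2,280.4 = 7,029.3

≈ 7030 × g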